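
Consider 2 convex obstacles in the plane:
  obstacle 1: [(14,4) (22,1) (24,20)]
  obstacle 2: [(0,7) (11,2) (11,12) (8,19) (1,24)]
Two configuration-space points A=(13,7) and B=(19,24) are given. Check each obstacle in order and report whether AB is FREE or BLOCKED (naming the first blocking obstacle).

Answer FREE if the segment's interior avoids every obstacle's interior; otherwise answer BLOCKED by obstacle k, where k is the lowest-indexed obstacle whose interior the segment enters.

Obstacle 1 [(14,4) (22,1) (24,20)]:
  edge (14,4)–(22,1): clear
  edge (22,1)–(24,20): clear
  edge (24,20)–(14,4): clear
  midpoint (16,31/2) outside
  → clear
Obstacle 2 [(0,7) (11,2) (11,12) (8,19) (1,24)]:
  edge (0,7)–(11,2): clear
  edge (11,2)–(11,12): clear
  edge (11,12)–(8,19): clear
  edge (8,19)–(1,24): clear
  edge (1,24)–(0,7): clear
  midpoint (16,31/2) outside
  → clear

FREE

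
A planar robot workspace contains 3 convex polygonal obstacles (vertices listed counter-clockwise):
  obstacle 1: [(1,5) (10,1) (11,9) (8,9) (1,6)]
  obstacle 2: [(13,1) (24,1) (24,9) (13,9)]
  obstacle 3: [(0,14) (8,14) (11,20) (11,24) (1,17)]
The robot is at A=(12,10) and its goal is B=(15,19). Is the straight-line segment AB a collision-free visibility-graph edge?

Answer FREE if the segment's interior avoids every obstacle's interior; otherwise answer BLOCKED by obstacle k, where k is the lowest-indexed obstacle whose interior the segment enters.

Obstacle 1 [(1,5) (10,1) (11,9) (8,9) (1,6)]:
  edge (1,5)–(10,1): clear
  edge (10,1)–(11,9): clear
  edge (11,9)–(8,9): clear
  edge (8,9)–(1,6): clear
  edge (1,6)–(1,5): clear
  midpoint (27/2,29/2) outside
  → clear
Obstacle 2 [(13,1) (24,1) (24,9) (13,9)]:
  edge (13,1)–(24,1): clear
  edge (24,1)–(24,9): clear
  edge (24,9)–(13,9): clear
  edge (13,9)–(13,1): clear
  midpoint (27/2,29/2) outside
  → clear
Obstacle 3 [(0,14) (8,14) (11,20) (11,24) (1,17)]:
  edge (0,14)–(8,14): clear
  edge (8,14)–(11,20): clear
  edge (11,20)–(11,24): clear
  edge (11,24)–(1,17): clear
  edge (1,17)–(0,14): clear
  midpoint (27/2,29/2) outside
  → clear

FREE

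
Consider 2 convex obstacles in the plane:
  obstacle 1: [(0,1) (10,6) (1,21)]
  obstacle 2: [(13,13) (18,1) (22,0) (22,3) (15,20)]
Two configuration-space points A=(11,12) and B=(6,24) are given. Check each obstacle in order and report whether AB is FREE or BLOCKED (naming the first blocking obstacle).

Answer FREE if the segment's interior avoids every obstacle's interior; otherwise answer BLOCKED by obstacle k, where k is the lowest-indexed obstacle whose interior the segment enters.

FREE

Obstacle 1 [(0,1) (10,6) (1,21)]:
  edge (0,1)–(10,6): clear
  edge (10,6)–(1,21): clear
  edge (1,21)–(0,1): clear
  midpoint (17/2,18) outside
  → clear
Obstacle 2 [(13,13) (18,1) (22,0) (22,3) (15,20)]:
  edge (13,13)–(18,1): clear
  edge (18,1)–(22,0): clear
  edge (22,0)–(22,3): clear
  edge (22,3)–(15,20): clear
  edge (15,20)–(13,13): clear
  midpoint (17/2,18) outside
  → clear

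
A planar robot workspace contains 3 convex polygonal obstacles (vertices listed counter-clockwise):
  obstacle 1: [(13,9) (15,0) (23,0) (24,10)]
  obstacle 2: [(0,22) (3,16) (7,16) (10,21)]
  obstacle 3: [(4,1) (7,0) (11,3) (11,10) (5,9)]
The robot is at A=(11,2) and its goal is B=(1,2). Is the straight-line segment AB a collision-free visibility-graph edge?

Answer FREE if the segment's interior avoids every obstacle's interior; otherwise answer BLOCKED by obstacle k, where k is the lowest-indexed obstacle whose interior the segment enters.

BLOCKED by obstacle 3

Obstacle 1 [(13,9) (15,0) (23,0) (24,10)]:
  edge (13,9)–(15,0): clear
  edge (15,0)–(23,0): clear
  edge (23,0)–(24,10): clear
  edge (24,10)–(13,9): clear
  midpoint (6,2) outside
  → clear
Obstacle 2 [(0,22) (3,16) (7,16) (10,21)]:
  edge (0,22)–(3,16): clear
  edge (3,16)–(7,16): clear
  edge (7,16)–(10,21): clear
  edge (10,21)–(0,22): clear
  midpoint (6,2) outside
  → clear
Obstacle 3 [(4,1) (7,0) (11,3) (11,10) (5,9)]:
  edge (4,1)–(7,0): clear
  edge (7,0)–(11,3): crosses AB
  edge (11,3)–(11,10): clear
  edge (11,10)–(5,9): clear
  edge (5,9)–(4,1): crosses AB
  → BLOCKED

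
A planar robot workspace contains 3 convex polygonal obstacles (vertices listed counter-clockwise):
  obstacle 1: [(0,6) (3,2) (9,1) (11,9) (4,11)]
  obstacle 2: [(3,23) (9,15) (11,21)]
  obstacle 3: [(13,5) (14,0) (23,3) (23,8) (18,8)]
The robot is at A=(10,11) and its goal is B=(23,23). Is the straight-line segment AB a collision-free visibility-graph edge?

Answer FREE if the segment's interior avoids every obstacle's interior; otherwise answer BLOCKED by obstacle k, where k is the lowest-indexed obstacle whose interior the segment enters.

Obstacle 1 [(0,6) (3,2) (9,1) (11,9) (4,11)]:
  edge (0,6)–(3,2): clear
  edge (3,2)–(9,1): clear
  edge (9,1)–(11,9): clear
  edge (11,9)–(4,11): clear
  edge (4,11)–(0,6): clear
  midpoint (33/2,17) outside
  → clear
Obstacle 2 [(3,23) (9,15) (11,21)]:
  edge (3,23)–(9,15): clear
  edge (9,15)–(11,21): clear
  edge (11,21)–(3,23): clear
  midpoint (33/2,17) outside
  → clear
Obstacle 3 [(13,5) (14,0) (23,3) (23,8) (18,8)]:
  edge (13,5)–(14,0): clear
  edge (14,0)–(23,3): clear
  edge (23,3)–(23,8): clear
  edge (23,8)–(18,8): clear
  edge (18,8)–(13,5): clear
  midpoint (33/2,17) outside
  → clear

FREE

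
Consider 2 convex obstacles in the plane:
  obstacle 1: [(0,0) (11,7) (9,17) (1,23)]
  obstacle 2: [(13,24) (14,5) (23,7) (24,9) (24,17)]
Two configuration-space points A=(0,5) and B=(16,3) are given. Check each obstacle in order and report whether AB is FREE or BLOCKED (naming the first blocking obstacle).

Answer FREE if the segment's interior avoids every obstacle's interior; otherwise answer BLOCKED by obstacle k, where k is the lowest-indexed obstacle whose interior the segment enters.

Obstacle 1 [(0,0) (11,7) (9,17) (1,23)]:
  edge (0,0)–(11,7): crosses AB
  edge (11,7)–(9,17): clear
  edge (9,17)–(1,23): clear
  edge (1,23)–(0,0): crosses AB
  → BLOCKED
Obstacle 2 [(13,24) (14,5) (23,7) (24,9) (24,17)]:
  edge (13,24)–(14,5): clear
  edge (14,5)–(23,7): clear
  edge (23,7)–(24,9): clear
  edge (24,9)–(24,17): clear
  edge (24,17)–(13,24): clear
  midpoint (8,4) outside
  → clear

BLOCKED by obstacle 1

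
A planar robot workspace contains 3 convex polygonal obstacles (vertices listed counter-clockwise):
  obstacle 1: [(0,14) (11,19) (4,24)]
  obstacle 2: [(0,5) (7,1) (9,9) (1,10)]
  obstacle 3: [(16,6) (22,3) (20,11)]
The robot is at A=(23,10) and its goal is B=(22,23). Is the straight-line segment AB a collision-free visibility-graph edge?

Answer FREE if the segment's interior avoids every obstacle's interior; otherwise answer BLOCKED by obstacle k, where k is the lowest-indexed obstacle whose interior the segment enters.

Obstacle 1 [(0,14) (11,19) (4,24)]:
  edge (0,14)–(11,19): clear
  edge (11,19)–(4,24): clear
  edge (4,24)–(0,14): clear
  midpoint (45/2,33/2) outside
  → clear
Obstacle 2 [(0,5) (7,1) (9,9) (1,10)]:
  edge (0,5)–(7,1): clear
  edge (7,1)–(9,9): clear
  edge (9,9)–(1,10): clear
  edge (1,10)–(0,5): clear
  midpoint (45/2,33/2) outside
  → clear
Obstacle 3 [(16,6) (22,3) (20,11)]:
  edge (16,6)–(22,3): clear
  edge (22,3)–(20,11): clear
  edge (20,11)–(16,6): clear
  midpoint (45/2,33/2) outside
  → clear

FREE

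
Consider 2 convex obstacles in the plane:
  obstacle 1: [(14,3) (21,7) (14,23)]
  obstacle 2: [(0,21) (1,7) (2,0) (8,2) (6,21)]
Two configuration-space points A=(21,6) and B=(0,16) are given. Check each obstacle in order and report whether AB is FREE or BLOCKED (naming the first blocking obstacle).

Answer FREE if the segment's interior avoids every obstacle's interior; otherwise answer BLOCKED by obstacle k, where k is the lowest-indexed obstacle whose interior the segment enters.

Obstacle 1 [(14,3) (21,7) (14,23)]:
  edge (14,3)–(21,7): crosses AB
  edge (21,7)–(14,23): clear
  edge (14,23)–(14,3): crosses AB
  → BLOCKED
Obstacle 2 [(0,21) (1,7) (2,0) (8,2) (6,21)]:
  edge (0,21)–(1,7): crosses AB
  edge (1,7)–(2,0): clear
  edge (2,0)–(8,2): clear
  edge (8,2)–(6,21): crosses AB
  edge (6,21)–(0,21): clear
  → BLOCKED

BLOCKED by obstacle 1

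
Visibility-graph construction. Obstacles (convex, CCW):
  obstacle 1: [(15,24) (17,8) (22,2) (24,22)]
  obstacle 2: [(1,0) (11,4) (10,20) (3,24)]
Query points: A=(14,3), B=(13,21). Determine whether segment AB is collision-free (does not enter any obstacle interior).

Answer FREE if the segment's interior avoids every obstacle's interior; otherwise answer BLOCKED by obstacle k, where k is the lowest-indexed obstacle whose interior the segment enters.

Obstacle 1 [(15,24) (17,8) (22,2) (24,22)]:
  edge (15,24)–(17,8): clear
  edge (17,8)–(22,2): clear
  edge (22,2)–(24,22): clear
  edge (24,22)–(15,24): clear
  midpoint (27/2,12) outside
  → clear
Obstacle 2 [(1,0) (11,4) (10,20) (3,24)]:
  edge (1,0)–(11,4): clear
  edge (11,4)–(10,20): clear
  edge (10,20)–(3,24): clear
  edge (3,24)–(1,0): clear
  midpoint (27/2,12) outside
  → clear

FREE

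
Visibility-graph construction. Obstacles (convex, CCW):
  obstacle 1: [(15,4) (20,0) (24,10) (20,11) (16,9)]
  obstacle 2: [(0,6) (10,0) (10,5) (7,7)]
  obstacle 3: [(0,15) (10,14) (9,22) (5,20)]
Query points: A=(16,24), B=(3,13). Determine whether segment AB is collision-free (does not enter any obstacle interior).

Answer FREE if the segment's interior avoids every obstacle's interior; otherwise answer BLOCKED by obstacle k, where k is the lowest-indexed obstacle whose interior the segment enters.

BLOCKED by obstacle 3

Obstacle 1 [(15,4) (20,0) (24,10) (20,11) (16,9)]:
  edge (15,4)–(20,0): clear
  edge (20,0)–(24,10): clear
  edge (24,10)–(20,11): clear
  edge (20,11)–(16,9): clear
  edge (16,9)–(15,4): clear
  midpoint (19/2,37/2) outside
  → clear
Obstacle 2 [(0,6) (10,0) (10,5) (7,7)]:
  edge (0,6)–(10,0): clear
  edge (10,0)–(10,5): clear
  edge (10,5)–(7,7): clear
  edge (7,7)–(0,6): clear
  midpoint (19/2,37/2) outside
  → clear
Obstacle 3 [(0,15) (10,14) (9,22) (5,20)]:
  edge (0,15)–(10,14): crosses AB
  edge (10,14)–(9,22): crosses AB
  edge (9,22)–(5,20): clear
  edge (5,20)–(0,15): clear
  → BLOCKED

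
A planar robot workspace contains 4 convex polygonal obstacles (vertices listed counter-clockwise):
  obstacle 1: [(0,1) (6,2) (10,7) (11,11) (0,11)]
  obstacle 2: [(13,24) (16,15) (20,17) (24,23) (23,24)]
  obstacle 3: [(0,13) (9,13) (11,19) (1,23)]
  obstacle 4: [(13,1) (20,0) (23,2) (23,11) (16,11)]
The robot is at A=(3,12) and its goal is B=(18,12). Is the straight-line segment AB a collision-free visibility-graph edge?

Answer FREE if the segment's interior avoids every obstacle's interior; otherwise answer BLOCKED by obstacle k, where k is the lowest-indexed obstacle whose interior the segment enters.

Obstacle 1 [(0,1) (6,2) (10,7) (11,11) (0,11)]:
  edge (0,1)–(6,2): clear
  edge (6,2)–(10,7): clear
  edge (10,7)–(11,11): clear
  edge (11,11)–(0,11): clear
  edge (0,11)–(0,1): clear
  midpoint (21/2,12) outside
  → clear
Obstacle 2 [(13,24) (16,15) (20,17) (24,23) (23,24)]:
  edge (13,24)–(16,15): clear
  edge (16,15)–(20,17): clear
  edge (20,17)–(24,23): clear
  edge (24,23)–(23,24): clear
  edge (23,24)–(13,24): clear
  midpoint (21/2,12) outside
  → clear
Obstacle 3 [(0,13) (9,13) (11,19) (1,23)]:
  edge (0,13)–(9,13): clear
  edge (9,13)–(11,19): clear
  edge (11,19)–(1,23): clear
  edge (1,23)–(0,13): clear
  midpoint (21/2,12) outside
  → clear
Obstacle 4 [(13,1) (20,0) (23,2) (23,11) (16,11)]:
  edge (13,1)–(20,0): clear
  edge (20,0)–(23,2): clear
  edge (23,2)–(23,11): clear
  edge (23,11)–(16,11): clear
  edge (16,11)–(13,1): clear
  midpoint (21/2,12) outside
  → clear

FREE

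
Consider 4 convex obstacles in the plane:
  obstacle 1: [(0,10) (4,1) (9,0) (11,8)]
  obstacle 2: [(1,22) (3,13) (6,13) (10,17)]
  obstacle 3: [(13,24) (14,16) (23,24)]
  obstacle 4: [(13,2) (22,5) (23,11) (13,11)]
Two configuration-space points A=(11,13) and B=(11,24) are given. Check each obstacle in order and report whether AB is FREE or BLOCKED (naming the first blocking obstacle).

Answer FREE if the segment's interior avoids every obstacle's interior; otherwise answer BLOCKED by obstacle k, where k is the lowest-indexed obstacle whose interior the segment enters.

Obstacle 1 [(0,10) (4,1) (9,0) (11,8)]:
  edge (0,10)–(4,1): clear
  edge (4,1)–(9,0): clear
  edge (9,0)–(11,8): clear
  edge (11,8)–(0,10): clear
  midpoint (11,37/2) outside
  → clear
Obstacle 2 [(1,22) (3,13) (6,13) (10,17)]:
  edge (1,22)–(3,13): clear
  edge (3,13)–(6,13): clear
  edge (6,13)–(10,17): clear
  edge (10,17)–(1,22): clear
  midpoint (11,37/2) outside
  → clear
Obstacle 3 [(13,24) (14,16) (23,24)]:
  edge (13,24)–(14,16): clear
  edge (14,16)–(23,24): clear
  edge (23,24)–(13,24): clear
  midpoint (11,37/2) outside
  → clear
Obstacle 4 [(13,2) (22,5) (23,11) (13,11)]:
  edge (13,2)–(22,5): clear
  edge (22,5)–(23,11): clear
  edge (23,11)–(13,11): clear
  edge (13,11)–(13,2): clear
  midpoint (11,37/2) outside
  → clear

FREE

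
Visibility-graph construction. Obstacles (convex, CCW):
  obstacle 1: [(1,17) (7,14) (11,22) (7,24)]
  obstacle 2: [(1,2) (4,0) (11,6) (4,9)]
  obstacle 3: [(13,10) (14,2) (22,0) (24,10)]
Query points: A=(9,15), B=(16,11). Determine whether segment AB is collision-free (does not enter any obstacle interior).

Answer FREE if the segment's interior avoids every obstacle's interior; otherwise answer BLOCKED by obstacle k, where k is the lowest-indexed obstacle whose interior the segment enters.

FREE

Obstacle 1 [(1,17) (7,14) (11,22) (7,24)]:
  edge (1,17)–(7,14): clear
  edge (7,14)–(11,22): clear
  edge (11,22)–(7,24): clear
  edge (7,24)–(1,17): clear
  midpoint (25/2,13) outside
  → clear
Obstacle 2 [(1,2) (4,0) (11,6) (4,9)]:
  edge (1,2)–(4,0): clear
  edge (4,0)–(11,6): clear
  edge (11,6)–(4,9): clear
  edge (4,9)–(1,2): clear
  midpoint (25/2,13) outside
  → clear
Obstacle 3 [(13,10) (14,2) (22,0) (24,10)]:
  edge (13,10)–(14,2): clear
  edge (14,2)–(22,0): clear
  edge (22,0)–(24,10): clear
  edge (24,10)–(13,10): clear
  midpoint (25/2,13) outside
  → clear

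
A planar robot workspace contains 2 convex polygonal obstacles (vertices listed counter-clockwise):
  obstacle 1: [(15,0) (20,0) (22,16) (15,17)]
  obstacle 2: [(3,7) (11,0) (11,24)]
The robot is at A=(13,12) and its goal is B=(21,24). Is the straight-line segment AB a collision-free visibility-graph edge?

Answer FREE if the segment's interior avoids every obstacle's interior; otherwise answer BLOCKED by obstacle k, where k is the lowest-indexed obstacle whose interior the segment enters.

BLOCKED by obstacle 1

Obstacle 1 [(15,0) (20,0) (22,16) (15,17)]:
  edge (15,0)–(20,0): clear
  edge (20,0)–(22,16): clear
  edge (22,16)–(15,17): crosses AB
  edge (15,17)–(15,0): crosses AB
  → BLOCKED
Obstacle 2 [(3,7) (11,0) (11,24)]:
  edge (3,7)–(11,0): clear
  edge (11,0)–(11,24): clear
  edge (11,24)–(3,7): clear
  midpoint (17,18) outside
  → clear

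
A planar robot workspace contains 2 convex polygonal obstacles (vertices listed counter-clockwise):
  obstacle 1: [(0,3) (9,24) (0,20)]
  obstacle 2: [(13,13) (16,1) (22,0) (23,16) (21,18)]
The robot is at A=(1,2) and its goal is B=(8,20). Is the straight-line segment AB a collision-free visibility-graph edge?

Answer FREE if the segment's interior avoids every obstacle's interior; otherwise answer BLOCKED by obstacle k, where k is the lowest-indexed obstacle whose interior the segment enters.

Obstacle 1 [(0,3) (9,24) (0,20)]:
  edge (0,3)–(9,24): clear
  edge (9,24)–(0,20): clear
  edge (0,20)–(0,3): clear
  midpoint (9/2,11) outside
  → clear
Obstacle 2 [(13,13) (16,1) (22,0) (23,16) (21,18)]:
  edge (13,13)–(16,1): clear
  edge (16,1)–(22,0): clear
  edge (22,0)–(23,16): clear
  edge (23,16)–(21,18): clear
  edge (21,18)–(13,13): clear
  midpoint (9/2,11) outside
  → clear

FREE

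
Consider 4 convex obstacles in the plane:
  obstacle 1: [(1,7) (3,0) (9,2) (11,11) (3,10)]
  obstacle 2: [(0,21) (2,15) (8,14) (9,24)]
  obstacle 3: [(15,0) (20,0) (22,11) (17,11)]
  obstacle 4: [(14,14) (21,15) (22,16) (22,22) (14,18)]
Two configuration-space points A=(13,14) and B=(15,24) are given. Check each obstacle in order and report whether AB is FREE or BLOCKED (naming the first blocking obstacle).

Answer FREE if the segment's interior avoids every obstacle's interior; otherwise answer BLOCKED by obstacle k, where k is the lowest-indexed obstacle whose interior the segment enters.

FREE

Obstacle 1 [(1,7) (3,0) (9,2) (11,11) (3,10)]:
  edge (1,7)–(3,0): clear
  edge (3,0)–(9,2): clear
  edge (9,2)–(11,11): clear
  edge (11,11)–(3,10): clear
  edge (3,10)–(1,7): clear
  midpoint (14,19) outside
  → clear
Obstacle 2 [(0,21) (2,15) (8,14) (9,24)]:
  edge (0,21)–(2,15): clear
  edge (2,15)–(8,14): clear
  edge (8,14)–(9,24): clear
  edge (9,24)–(0,21): clear
  midpoint (14,19) outside
  → clear
Obstacle 3 [(15,0) (20,0) (22,11) (17,11)]:
  edge (15,0)–(20,0): clear
  edge (20,0)–(22,11): clear
  edge (22,11)–(17,11): clear
  edge (17,11)–(15,0): clear
  midpoint (14,19) outside
  → clear
Obstacle 4 [(14,14) (21,15) (22,16) (22,22) (14,18)]:
  edge (14,14)–(21,15): clear
  edge (21,15)–(22,16): clear
  edge (22,16)–(22,22): clear
  edge (22,22)–(14,18): clear
  edge (14,18)–(14,14): clear
  midpoint (14,19) outside
  → clear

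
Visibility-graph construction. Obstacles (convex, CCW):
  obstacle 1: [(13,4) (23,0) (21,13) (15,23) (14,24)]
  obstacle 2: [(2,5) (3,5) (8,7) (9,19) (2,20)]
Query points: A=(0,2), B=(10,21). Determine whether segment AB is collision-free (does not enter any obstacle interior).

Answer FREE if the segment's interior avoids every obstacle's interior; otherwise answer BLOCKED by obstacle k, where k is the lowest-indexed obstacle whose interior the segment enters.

Obstacle 1 [(13,4) (23,0) (21,13) (15,23) (14,24)]:
  edge (13,4)–(23,0): clear
  edge (23,0)–(21,13): clear
  edge (21,13)–(15,23): clear
  edge (15,23)–(14,24): clear
  edge (14,24)–(13,4): clear
  midpoint (5,23/2) outside
  → clear
Obstacle 2 [(2,5) (3,5) (8,7) (9,19) (2,20)]:
  edge (2,5)–(3,5): clear
  edge (3,5)–(8,7): clear
  edge (8,7)–(9,19): clear
  edge (9,19)–(2,20): crosses AB
  edge (2,20)–(2,5): crosses AB
  → BLOCKED

BLOCKED by obstacle 2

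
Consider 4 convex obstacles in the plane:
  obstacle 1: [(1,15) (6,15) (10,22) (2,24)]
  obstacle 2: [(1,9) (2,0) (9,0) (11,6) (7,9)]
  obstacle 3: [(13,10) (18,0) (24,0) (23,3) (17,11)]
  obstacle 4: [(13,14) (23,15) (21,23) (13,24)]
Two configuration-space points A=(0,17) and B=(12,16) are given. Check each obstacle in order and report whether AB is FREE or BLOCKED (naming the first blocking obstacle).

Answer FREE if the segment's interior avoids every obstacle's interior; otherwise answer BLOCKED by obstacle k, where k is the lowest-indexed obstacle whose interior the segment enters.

Obstacle 1 [(1,15) (6,15) (10,22) (2,24)]:
  edge (1,15)–(6,15): clear
  edge (6,15)–(10,22): crosses AB
  edge (10,22)–(2,24): clear
  edge (2,24)–(1,15): crosses AB
  → BLOCKED
Obstacle 2 [(1,9) (2,0) (9,0) (11,6) (7,9)]:
  edge (1,9)–(2,0): clear
  edge (2,0)–(9,0): clear
  edge (9,0)–(11,6): clear
  edge (11,6)–(7,9): clear
  edge (7,9)–(1,9): clear
  midpoint (6,33/2) outside
  → clear
Obstacle 3 [(13,10) (18,0) (24,0) (23,3) (17,11)]:
  edge (13,10)–(18,0): clear
  edge (18,0)–(24,0): clear
  edge (24,0)–(23,3): clear
  edge (23,3)–(17,11): clear
  edge (17,11)–(13,10): clear
  midpoint (6,33/2) outside
  → clear
Obstacle 4 [(13,14) (23,15) (21,23) (13,24)]:
  edge (13,14)–(23,15): clear
  edge (23,15)–(21,23): clear
  edge (21,23)–(13,24): clear
  edge (13,24)–(13,14): clear
  midpoint (6,33/2) outside
  → clear

BLOCKED by obstacle 1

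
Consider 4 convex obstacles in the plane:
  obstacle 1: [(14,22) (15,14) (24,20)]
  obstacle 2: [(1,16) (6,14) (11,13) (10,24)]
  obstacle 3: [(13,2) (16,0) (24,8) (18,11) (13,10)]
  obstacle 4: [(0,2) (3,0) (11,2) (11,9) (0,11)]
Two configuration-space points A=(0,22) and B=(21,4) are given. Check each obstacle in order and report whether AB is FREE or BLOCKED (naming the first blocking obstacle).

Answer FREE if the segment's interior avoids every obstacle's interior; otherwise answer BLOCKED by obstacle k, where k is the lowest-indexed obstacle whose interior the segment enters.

Obstacle 1 [(14,22) (15,14) (24,20)]:
  edge (14,22)–(15,14): clear
  edge (15,14)–(24,20): clear
  edge (24,20)–(14,22): clear
  midpoint (21/2,13) outside
  → clear
Obstacle 2 [(1,16) (6,14) (11,13) (10,24)]:
  edge (1,16)–(6,14): clear
  edge (6,14)–(11,13): crosses AB
  edge (11,13)–(10,24): clear
  edge (10,24)–(1,16): crosses AB
  → BLOCKED
Obstacle 3 [(13,2) (16,0) (24,8) (18,11) (13,10)]:
  edge (13,2)–(16,0): clear
  edge (16,0)–(24,8): crosses AB
  edge (24,8)–(18,11): clear
  edge (18,11)–(13,10): crosses AB
  edge (13,10)–(13,2): clear
  → BLOCKED
Obstacle 4 [(0,2) (3,0) (11,2) (11,9) (0,11)]:
  edge (0,2)–(3,0): clear
  edge (3,0)–(11,2): clear
  edge (11,2)–(11,9): clear
  edge (11,9)–(0,11): clear
  edge (0,11)–(0,2): clear
  midpoint (21/2,13) outside
  → clear

BLOCKED by obstacle 2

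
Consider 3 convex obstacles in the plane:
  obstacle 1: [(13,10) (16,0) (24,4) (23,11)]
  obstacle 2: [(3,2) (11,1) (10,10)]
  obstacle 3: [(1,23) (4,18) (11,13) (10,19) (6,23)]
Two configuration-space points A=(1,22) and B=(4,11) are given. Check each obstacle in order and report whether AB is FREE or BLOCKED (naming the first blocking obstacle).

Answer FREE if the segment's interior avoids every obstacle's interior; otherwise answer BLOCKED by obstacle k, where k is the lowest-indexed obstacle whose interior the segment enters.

Obstacle 1 [(13,10) (16,0) (24,4) (23,11)]:
  edge (13,10)–(16,0): clear
  edge (16,0)–(24,4): clear
  edge (24,4)–(23,11): clear
  edge (23,11)–(13,10): clear
  midpoint (5/2,33/2) outside
  → clear
Obstacle 2 [(3,2) (11,1) (10,10)]:
  edge (3,2)–(11,1): clear
  edge (11,1)–(10,10): clear
  edge (10,10)–(3,2): clear
  midpoint (5/2,33/2) outside
  → clear
Obstacle 3 [(1,23) (4,18) (11,13) (10,19) (6,23)]:
  edge (1,23)–(4,18): clear
  edge (4,18)–(11,13): clear
  edge (11,13)–(10,19): clear
  edge (10,19)–(6,23): clear
  edge (6,23)–(1,23): clear
  midpoint (5/2,33/2) outside
  → clear

FREE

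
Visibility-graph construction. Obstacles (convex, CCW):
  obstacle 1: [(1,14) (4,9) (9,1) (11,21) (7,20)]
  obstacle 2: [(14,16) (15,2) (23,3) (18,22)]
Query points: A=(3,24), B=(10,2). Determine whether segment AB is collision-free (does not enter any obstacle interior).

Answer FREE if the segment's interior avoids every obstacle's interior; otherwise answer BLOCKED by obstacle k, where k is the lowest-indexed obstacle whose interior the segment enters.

Obstacle 1 [(1,14) (4,9) (9,1) (11,21) (7,20)]:
  edge (1,14)–(4,9): clear
  edge (4,9)–(9,1): clear
  edge (9,1)–(11,21): crosses AB
  edge (11,21)–(7,20): clear
  edge (7,20)–(1,14): crosses AB
  → BLOCKED
Obstacle 2 [(14,16) (15,2) (23,3) (18,22)]:
  edge (14,16)–(15,2): clear
  edge (15,2)–(23,3): clear
  edge (23,3)–(18,22): clear
  edge (18,22)–(14,16): clear
  midpoint (13/2,13) outside
  → clear

BLOCKED by obstacle 1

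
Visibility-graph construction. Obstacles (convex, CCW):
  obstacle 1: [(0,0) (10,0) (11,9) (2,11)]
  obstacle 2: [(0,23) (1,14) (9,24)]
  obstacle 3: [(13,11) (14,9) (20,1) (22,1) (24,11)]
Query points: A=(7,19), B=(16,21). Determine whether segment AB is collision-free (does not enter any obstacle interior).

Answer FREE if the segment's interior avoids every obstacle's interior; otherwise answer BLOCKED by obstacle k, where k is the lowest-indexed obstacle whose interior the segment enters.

Obstacle 1 [(0,0) (10,0) (11,9) (2,11)]:
  edge (0,0)–(10,0): clear
  edge (10,0)–(11,9): clear
  edge (11,9)–(2,11): clear
  edge (2,11)–(0,0): clear
  midpoint (23/2,20) outside
  → clear
Obstacle 2 [(0,23) (1,14) (9,24)]:
  edge (0,23)–(1,14): clear
  edge (1,14)–(9,24): clear
  edge (9,24)–(0,23): clear
  midpoint (23/2,20) outside
  → clear
Obstacle 3 [(13,11) (14,9) (20,1) (22,1) (24,11)]:
  edge (13,11)–(14,9): clear
  edge (14,9)–(20,1): clear
  edge (20,1)–(22,1): clear
  edge (22,1)–(24,11): clear
  edge (24,11)–(13,11): clear
  midpoint (23/2,20) outside
  → clear

FREE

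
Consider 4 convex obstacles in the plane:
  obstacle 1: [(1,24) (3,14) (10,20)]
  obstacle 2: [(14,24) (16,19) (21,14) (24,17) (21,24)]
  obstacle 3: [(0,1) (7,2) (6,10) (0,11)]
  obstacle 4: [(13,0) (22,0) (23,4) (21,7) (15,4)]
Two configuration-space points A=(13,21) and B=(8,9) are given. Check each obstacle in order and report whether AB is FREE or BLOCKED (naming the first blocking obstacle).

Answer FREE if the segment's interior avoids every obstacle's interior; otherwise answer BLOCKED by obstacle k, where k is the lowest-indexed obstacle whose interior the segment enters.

FREE

Obstacle 1 [(1,24) (3,14) (10,20)]:
  edge (1,24)–(3,14): clear
  edge (3,14)–(10,20): clear
  edge (10,20)–(1,24): clear
  midpoint (21/2,15) outside
  → clear
Obstacle 2 [(14,24) (16,19) (21,14) (24,17) (21,24)]:
  edge (14,24)–(16,19): clear
  edge (16,19)–(21,14): clear
  edge (21,14)–(24,17): clear
  edge (24,17)–(21,24): clear
  edge (21,24)–(14,24): clear
  midpoint (21/2,15) outside
  → clear
Obstacle 3 [(0,1) (7,2) (6,10) (0,11)]:
  edge (0,1)–(7,2): clear
  edge (7,2)–(6,10): clear
  edge (6,10)–(0,11): clear
  edge (0,11)–(0,1): clear
  midpoint (21/2,15) outside
  → clear
Obstacle 4 [(13,0) (22,0) (23,4) (21,7) (15,4)]:
  edge (13,0)–(22,0): clear
  edge (22,0)–(23,4): clear
  edge (23,4)–(21,7): clear
  edge (21,7)–(15,4): clear
  edge (15,4)–(13,0): clear
  midpoint (21/2,15) outside
  → clear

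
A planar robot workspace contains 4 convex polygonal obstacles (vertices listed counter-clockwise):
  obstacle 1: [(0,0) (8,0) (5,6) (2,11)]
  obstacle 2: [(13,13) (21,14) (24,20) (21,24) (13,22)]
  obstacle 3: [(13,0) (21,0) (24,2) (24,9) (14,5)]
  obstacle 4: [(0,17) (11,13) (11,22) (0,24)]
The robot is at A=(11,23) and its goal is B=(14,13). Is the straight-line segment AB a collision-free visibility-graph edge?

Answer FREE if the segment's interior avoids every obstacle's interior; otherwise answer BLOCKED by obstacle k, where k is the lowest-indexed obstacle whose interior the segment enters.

BLOCKED by obstacle 2

Obstacle 1 [(0,0) (8,0) (5,6) (2,11)]:
  edge (0,0)–(8,0): clear
  edge (8,0)–(5,6): clear
  edge (5,6)–(2,11): clear
  edge (2,11)–(0,0): clear
  midpoint (25/2,18) outside
  → clear
Obstacle 2 [(13,13) (21,14) (24,20) (21,24) (13,22)]:
  edge (13,13)–(21,14): crosses AB
  edge (21,14)–(24,20): clear
  edge (24,20)–(21,24): clear
  edge (21,24)–(13,22): clear
  edge (13,22)–(13,13): crosses AB
  → BLOCKED
Obstacle 3 [(13,0) (21,0) (24,2) (24,9) (14,5)]:
  edge (13,0)–(21,0): clear
  edge (21,0)–(24,2): clear
  edge (24,2)–(24,9): clear
  edge (24,9)–(14,5): clear
  edge (14,5)–(13,0): clear
  midpoint (25/2,18) outside
  → clear
Obstacle 4 [(0,17) (11,13) (11,22) (0,24)]:
  edge (0,17)–(11,13): clear
  edge (11,13)–(11,22): clear
  edge (11,22)–(0,24): clear
  edge (0,24)–(0,17): clear
  midpoint (25/2,18) outside
  → clear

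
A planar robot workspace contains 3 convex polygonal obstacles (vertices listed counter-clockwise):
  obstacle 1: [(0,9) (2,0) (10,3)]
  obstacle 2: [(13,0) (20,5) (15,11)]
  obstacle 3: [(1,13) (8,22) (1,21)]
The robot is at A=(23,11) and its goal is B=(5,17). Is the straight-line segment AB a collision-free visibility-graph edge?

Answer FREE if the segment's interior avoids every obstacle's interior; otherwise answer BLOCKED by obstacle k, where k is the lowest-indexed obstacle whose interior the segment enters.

Obstacle 1 [(0,9) (2,0) (10,3)]:
  edge (0,9)–(2,0): clear
  edge (2,0)–(10,3): clear
  edge (10,3)–(0,9): clear
  midpoint (14,14) outside
  → clear
Obstacle 2 [(13,0) (20,5) (15,11)]:
  edge (13,0)–(20,5): clear
  edge (20,5)–(15,11): clear
  edge (15,11)–(13,0): clear
  midpoint (14,14) outside
  → clear
Obstacle 3 [(1,13) (8,22) (1,21)]:
  edge (1,13)–(8,22): clear
  edge (8,22)–(1,21): clear
  edge (1,21)–(1,13): clear
  midpoint (14,14) outside
  → clear

FREE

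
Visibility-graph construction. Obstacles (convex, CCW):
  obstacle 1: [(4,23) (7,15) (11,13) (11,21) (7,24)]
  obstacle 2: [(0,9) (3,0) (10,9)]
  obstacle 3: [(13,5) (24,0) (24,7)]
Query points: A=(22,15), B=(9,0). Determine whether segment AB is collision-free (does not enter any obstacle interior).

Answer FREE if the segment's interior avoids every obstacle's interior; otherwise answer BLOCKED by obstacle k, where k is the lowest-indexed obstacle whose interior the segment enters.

BLOCKED by obstacle 3

Obstacle 1 [(4,23) (7,15) (11,13) (11,21) (7,24)]:
  edge (4,23)–(7,15): clear
  edge (7,15)–(11,13): clear
  edge (11,13)–(11,21): clear
  edge (11,21)–(7,24): clear
  edge (7,24)–(4,23): clear
  midpoint (31/2,15/2) outside
  → clear
Obstacle 2 [(0,9) (3,0) (10,9)]:
  edge (0,9)–(3,0): clear
  edge (3,0)–(10,9): clear
  edge (10,9)–(0,9): clear
  midpoint (31/2,15/2) outside
  → clear
Obstacle 3 [(13,5) (24,0) (24,7)]:
  edge (13,5)–(24,0): crosses AB
  edge (24,0)–(24,7): clear
  edge (24,7)–(13,5): crosses AB
  → BLOCKED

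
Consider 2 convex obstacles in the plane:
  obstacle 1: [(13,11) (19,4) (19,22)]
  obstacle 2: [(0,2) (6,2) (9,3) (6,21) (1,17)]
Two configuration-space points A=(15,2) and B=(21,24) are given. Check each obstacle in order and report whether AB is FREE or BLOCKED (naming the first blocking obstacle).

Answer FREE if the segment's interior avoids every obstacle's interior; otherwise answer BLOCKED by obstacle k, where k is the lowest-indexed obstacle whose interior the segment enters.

Obstacle 1 [(13,11) (19,4) (19,22)]:
  edge (13,11)–(19,4): crosses AB
  edge (19,4)–(19,22): crosses AB
  edge (19,22)–(13,11): clear
  → BLOCKED
Obstacle 2 [(0,2) (6,2) (9,3) (6,21) (1,17)]:
  edge (0,2)–(6,2): clear
  edge (6,2)–(9,3): clear
  edge (9,3)–(6,21): clear
  edge (6,21)–(1,17): clear
  edge (1,17)–(0,2): clear
  midpoint (18,13) outside
  → clear

BLOCKED by obstacle 1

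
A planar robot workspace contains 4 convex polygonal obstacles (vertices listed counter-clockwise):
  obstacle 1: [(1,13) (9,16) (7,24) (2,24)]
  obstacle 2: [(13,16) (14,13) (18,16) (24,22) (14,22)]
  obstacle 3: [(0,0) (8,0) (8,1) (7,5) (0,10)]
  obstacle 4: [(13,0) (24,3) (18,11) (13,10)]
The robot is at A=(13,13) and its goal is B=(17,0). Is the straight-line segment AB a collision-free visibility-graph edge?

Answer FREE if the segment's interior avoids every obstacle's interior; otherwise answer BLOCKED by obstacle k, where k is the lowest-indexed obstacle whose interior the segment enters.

BLOCKED by obstacle 4

Obstacle 1 [(1,13) (9,16) (7,24) (2,24)]:
  edge (1,13)–(9,16): clear
  edge (9,16)–(7,24): clear
  edge (7,24)–(2,24): clear
  edge (2,24)–(1,13): clear
  midpoint (15,13/2) outside
  → clear
Obstacle 2 [(13,16) (14,13) (18,16) (24,22) (14,22)]:
  edge (13,16)–(14,13): clear
  edge (14,13)–(18,16): clear
  edge (18,16)–(24,22): clear
  edge (24,22)–(14,22): clear
  edge (14,22)–(13,16): clear
  midpoint (15,13/2) outside
  → clear
Obstacle 3 [(0,0) (8,0) (8,1) (7,5) (0,10)]:
  edge (0,0)–(8,0): clear
  edge (8,0)–(8,1): clear
  edge (8,1)–(7,5): clear
  edge (7,5)–(0,10): clear
  edge (0,10)–(0,0): clear
  midpoint (15,13/2) outside
  → clear
Obstacle 4 [(13,0) (24,3) (18,11) (13,10)]:
  edge (13,0)–(24,3): crosses AB
  edge (24,3)–(18,11): clear
  edge (18,11)–(13,10): crosses AB
  edge (13,10)–(13,0): clear
  → BLOCKED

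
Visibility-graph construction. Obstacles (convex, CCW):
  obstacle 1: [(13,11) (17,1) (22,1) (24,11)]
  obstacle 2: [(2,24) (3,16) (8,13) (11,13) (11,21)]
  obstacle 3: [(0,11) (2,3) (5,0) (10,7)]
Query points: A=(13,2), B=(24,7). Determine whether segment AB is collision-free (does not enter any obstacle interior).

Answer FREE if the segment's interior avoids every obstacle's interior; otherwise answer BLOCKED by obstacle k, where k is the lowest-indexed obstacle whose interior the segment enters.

BLOCKED by obstacle 1

Obstacle 1 [(13,11) (17,1) (22,1) (24,11)]:
  edge (13,11)–(17,1): crosses AB
  edge (17,1)–(22,1): clear
  edge (22,1)–(24,11): crosses AB
  edge (24,11)–(13,11): clear
  → BLOCKED
Obstacle 2 [(2,24) (3,16) (8,13) (11,13) (11,21)]:
  edge (2,24)–(3,16): clear
  edge (3,16)–(8,13): clear
  edge (8,13)–(11,13): clear
  edge (11,13)–(11,21): clear
  edge (11,21)–(2,24): clear
  midpoint (37/2,9/2) outside
  → clear
Obstacle 3 [(0,11) (2,3) (5,0) (10,7)]:
  edge (0,11)–(2,3): clear
  edge (2,3)–(5,0): clear
  edge (5,0)–(10,7): clear
  edge (10,7)–(0,11): clear
  midpoint (37/2,9/2) outside
  → clear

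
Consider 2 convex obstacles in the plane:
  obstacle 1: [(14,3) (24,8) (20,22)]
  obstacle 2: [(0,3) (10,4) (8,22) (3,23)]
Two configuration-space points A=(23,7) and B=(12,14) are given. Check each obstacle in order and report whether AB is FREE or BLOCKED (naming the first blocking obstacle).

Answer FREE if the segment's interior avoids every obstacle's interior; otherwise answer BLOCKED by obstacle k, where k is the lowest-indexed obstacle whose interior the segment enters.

BLOCKED by obstacle 1

Obstacle 1 [(14,3) (24,8) (20,22)]:
  edge (14,3)–(24,8): crosses AB
  edge (24,8)–(20,22): clear
  edge (20,22)–(14,3): crosses AB
  → BLOCKED
Obstacle 2 [(0,3) (10,4) (8,22) (3,23)]:
  edge (0,3)–(10,4): clear
  edge (10,4)–(8,22): clear
  edge (8,22)–(3,23): clear
  edge (3,23)–(0,3): clear
  midpoint (35/2,21/2) outside
  → clear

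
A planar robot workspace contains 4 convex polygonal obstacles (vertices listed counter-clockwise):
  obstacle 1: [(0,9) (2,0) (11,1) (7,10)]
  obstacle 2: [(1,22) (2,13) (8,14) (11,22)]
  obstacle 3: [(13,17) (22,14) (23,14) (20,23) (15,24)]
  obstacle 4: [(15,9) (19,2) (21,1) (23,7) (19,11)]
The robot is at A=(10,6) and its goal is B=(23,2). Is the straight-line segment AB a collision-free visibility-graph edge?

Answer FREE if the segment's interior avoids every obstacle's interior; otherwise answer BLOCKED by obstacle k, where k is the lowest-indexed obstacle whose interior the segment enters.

Obstacle 1 [(0,9) (2,0) (11,1) (7,10)]:
  edge (0,9)–(2,0): clear
  edge (2,0)–(11,1): clear
  edge (11,1)–(7,10): clear
  edge (7,10)–(0,9): clear
  midpoint (33/2,4) outside
  → clear
Obstacle 2 [(1,22) (2,13) (8,14) (11,22)]:
  edge (1,22)–(2,13): clear
  edge (2,13)–(8,14): clear
  edge (8,14)–(11,22): clear
  edge (11,22)–(1,22): clear
  midpoint (33/2,4) outside
  → clear
Obstacle 3 [(13,17) (22,14) (23,14) (20,23) (15,24)]:
  edge (13,17)–(22,14): clear
  edge (22,14)–(23,14): clear
  edge (23,14)–(20,23): clear
  edge (20,23)–(15,24): clear
  edge (15,24)–(13,17): clear
  midpoint (33/2,4) outside
  → clear
Obstacle 4 [(15,9) (19,2) (21,1) (23,7) (19,11)]:
  edge (15,9)–(19,2): crosses AB
  edge (19,2)–(21,1): clear
  edge (21,1)–(23,7): crosses AB
  edge (23,7)–(19,11): clear
  edge (19,11)–(15,9): clear
  → BLOCKED

BLOCKED by obstacle 4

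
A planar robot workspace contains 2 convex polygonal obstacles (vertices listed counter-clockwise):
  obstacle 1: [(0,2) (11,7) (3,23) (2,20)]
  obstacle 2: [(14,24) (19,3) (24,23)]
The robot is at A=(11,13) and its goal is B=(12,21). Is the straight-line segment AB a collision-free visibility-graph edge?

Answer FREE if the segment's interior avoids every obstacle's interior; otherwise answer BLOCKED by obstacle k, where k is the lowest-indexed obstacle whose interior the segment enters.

FREE

Obstacle 1 [(0,2) (11,7) (3,23) (2,20)]:
  edge (0,2)–(11,7): clear
  edge (11,7)–(3,23): clear
  edge (3,23)–(2,20): clear
  edge (2,20)–(0,2): clear
  midpoint (23/2,17) outside
  → clear
Obstacle 2 [(14,24) (19,3) (24,23)]:
  edge (14,24)–(19,3): clear
  edge (19,3)–(24,23): clear
  edge (24,23)–(14,24): clear
  midpoint (23/2,17) outside
  → clear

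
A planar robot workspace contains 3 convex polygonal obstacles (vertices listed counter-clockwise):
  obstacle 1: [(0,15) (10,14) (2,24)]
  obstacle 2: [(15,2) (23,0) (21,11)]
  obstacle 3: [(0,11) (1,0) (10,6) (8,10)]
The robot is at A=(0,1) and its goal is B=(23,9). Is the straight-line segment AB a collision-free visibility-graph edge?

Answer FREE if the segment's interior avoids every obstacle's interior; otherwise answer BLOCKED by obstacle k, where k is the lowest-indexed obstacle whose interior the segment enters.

BLOCKED by obstacle 2

Obstacle 1 [(0,15) (10,14) (2,24)]:
  edge (0,15)–(10,14): clear
  edge (10,14)–(2,24): clear
  edge (2,24)–(0,15): clear
  midpoint (23/2,5) outside
  → clear
Obstacle 2 [(15,2) (23,0) (21,11)]:
  edge (15,2)–(23,0): clear
  edge (23,0)–(21,11): crosses AB
  edge (21,11)–(15,2): crosses AB
  → BLOCKED
Obstacle 3 [(0,11) (1,0) (10,6) (8,10)]:
  edge (0,11)–(1,0): crosses AB
  edge (1,0)–(10,6): crosses AB
  edge (10,6)–(8,10): clear
  edge (8,10)–(0,11): clear
  → BLOCKED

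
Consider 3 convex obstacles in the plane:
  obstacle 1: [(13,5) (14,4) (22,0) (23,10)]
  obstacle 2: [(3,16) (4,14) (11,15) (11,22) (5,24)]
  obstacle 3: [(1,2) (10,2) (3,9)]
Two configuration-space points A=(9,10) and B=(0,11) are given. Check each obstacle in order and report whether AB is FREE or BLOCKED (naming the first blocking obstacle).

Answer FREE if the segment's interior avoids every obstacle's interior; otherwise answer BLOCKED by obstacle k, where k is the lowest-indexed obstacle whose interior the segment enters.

FREE

Obstacle 1 [(13,5) (14,4) (22,0) (23,10)]:
  edge (13,5)–(14,4): clear
  edge (14,4)–(22,0): clear
  edge (22,0)–(23,10): clear
  edge (23,10)–(13,5): clear
  midpoint (9/2,21/2) outside
  → clear
Obstacle 2 [(3,16) (4,14) (11,15) (11,22) (5,24)]:
  edge (3,16)–(4,14): clear
  edge (4,14)–(11,15): clear
  edge (11,15)–(11,22): clear
  edge (11,22)–(5,24): clear
  edge (5,24)–(3,16): clear
  midpoint (9/2,21/2) outside
  → clear
Obstacle 3 [(1,2) (10,2) (3,9)]:
  edge (1,2)–(10,2): clear
  edge (10,2)–(3,9): clear
  edge (3,9)–(1,2): clear
  midpoint (9/2,21/2) outside
  → clear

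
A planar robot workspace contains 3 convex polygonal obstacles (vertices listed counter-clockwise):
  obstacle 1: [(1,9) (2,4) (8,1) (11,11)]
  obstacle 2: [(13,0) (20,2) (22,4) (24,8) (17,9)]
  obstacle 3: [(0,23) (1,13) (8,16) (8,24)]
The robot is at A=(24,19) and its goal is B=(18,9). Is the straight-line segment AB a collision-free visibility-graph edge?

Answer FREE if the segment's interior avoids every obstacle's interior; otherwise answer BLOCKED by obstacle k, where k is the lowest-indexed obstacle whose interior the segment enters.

FREE

Obstacle 1 [(1,9) (2,4) (8,1) (11,11)]:
  edge (1,9)–(2,4): clear
  edge (2,4)–(8,1): clear
  edge (8,1)–(11,11): clear
  edge (11,11)–(1,9): clear
  midpoint (21,14) outside
  → clear
Obstacle 2 [(13,0) (20,2) (22,4) (24,8) (17,9)]:
  edge (13,0)–(20,2): clear
  edge (20,2)–(22,4): clear
  edge (22,4)–(24,8): clear
  edge (24,8)–(17,9): clear
  edge (17,9)–(13,0): clear
  midpoint (21,14) outside
  → clear
Obstacle 3 [(0,23) (1,13) (8,16) (8,24)]:
  edge (0,23)–(1,13): clear
  edge (1,13)–(8,16): clear
  edge (8,16)–(8,24): clear
  edge (8,24)–(0,23): clear
  midpoint (21,14) outside
  → clear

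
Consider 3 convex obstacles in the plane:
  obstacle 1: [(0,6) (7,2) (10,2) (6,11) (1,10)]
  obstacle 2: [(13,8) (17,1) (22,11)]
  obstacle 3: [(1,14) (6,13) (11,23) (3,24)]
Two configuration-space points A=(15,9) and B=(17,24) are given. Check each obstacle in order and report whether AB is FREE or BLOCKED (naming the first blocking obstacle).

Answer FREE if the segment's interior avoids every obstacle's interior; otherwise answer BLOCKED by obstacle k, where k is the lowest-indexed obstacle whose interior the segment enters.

FREE

Obstacle 1 [(0,6) (7,2) (10,2) (6,11) (1,10)]:
  edge (0,6)–(7,2): clear
  edge (7,2)–(10,2): clear
  edge (10,2)–(6,11): clear
  edge (6,11)–(1,10): clear
  edge (1,10)–(0,6): clear
  midpoint (16,33/2) outside
  → clear
Obstacle 2 [(13,8) (17,1) (22,11)]:
  edge (13,8)–(17,1): clear
  edge (17,1)–(22,11): clear
  edge (22,11)–(13,8): clear
  midpoint (16,33/2) outside
  → clear
Obstacle 3 [(1,14) (6,13) (11,23) (3,24)]:
  edge (1,14)–(6,13): clear
  edge (6,13)–(11,23): clear
  edge (11,23)–(3,24): clear
  edge (3,24)–(1,14): clear
  midpoint (16,33/2) outside
  → clear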